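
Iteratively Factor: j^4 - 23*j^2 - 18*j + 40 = (j + 4)*(j^3 - 4*j^2 - 7*j + 10) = (j + 2)*(j + 4)*(j^2 - 6*j + 5) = (j - 1)*(j + 2)*(j + 4)*(j - 5)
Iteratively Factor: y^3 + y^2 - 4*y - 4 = (y + 2)*(y^2 - y - 2) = (y - 2)*(y + 2)*(y + 1)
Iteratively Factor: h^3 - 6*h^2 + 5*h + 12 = (h + 1)*(h^2 - 7*h + 12) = (h - 3)*(h + 1)*(h - 4)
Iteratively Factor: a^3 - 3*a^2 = (a)*(a^2 - 3*a) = a*(a - 3)*(a)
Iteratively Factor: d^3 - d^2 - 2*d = (d)*(d^2 - d - 2) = d*(d - 2)*(d + 1)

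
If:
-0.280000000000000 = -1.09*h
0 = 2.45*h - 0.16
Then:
No Solution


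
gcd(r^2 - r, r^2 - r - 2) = 1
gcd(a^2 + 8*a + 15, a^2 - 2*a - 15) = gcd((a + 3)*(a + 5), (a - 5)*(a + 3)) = a + 3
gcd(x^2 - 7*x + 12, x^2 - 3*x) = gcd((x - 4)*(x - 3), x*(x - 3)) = x - 3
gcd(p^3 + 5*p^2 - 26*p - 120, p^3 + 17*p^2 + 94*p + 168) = p^2 + 10*p + 24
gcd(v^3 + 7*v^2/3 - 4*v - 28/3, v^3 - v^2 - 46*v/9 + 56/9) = v^2 + v/3 - 14/3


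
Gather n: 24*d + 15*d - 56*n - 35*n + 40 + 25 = 39*d - 91*n + 65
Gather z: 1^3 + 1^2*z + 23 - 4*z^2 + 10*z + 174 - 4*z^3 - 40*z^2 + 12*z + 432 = -4*z^3 - 44*z^2 + 23*z + 630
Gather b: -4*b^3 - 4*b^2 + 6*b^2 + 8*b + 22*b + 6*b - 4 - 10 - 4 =-4*b^3 + 2*b^2 + 36*b - 18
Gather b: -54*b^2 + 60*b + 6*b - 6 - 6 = -54*b^2 + 66*b - 12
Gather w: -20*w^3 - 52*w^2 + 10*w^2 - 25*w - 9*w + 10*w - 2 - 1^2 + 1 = -20*w^3 - 42*w^2 - 24*w - 2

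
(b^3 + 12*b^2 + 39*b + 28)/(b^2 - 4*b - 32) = (b^2 + 8*b + 7)/(b - 8)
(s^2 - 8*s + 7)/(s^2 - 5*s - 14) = (s - 1)/(s + 2)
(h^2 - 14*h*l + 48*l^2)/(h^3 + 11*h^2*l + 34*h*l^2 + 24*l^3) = (h^2 - 14*h*l + 48*l^2)/(h^3 + 11*h^2*l + 34*h*l^2 + 24*l^3)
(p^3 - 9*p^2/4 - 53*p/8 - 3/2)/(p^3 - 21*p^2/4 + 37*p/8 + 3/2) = (2*p + 3)/(2*p - 3)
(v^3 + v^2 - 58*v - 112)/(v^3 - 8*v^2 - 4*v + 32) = (v + 7)/(v - 2)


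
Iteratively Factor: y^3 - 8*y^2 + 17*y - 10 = (y - 1)*(y^2 - 7*y + 10) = (y - 2)*(y - 1)*(y - 5)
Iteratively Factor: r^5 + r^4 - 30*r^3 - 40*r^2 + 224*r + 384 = (r - 4)*(r^4 + 5*r^3 - 10*r^2 - 80*r - 96) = (r - 4)^2*(r^3 + 9*r^2 + 26*r + 24) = (r - 4)^2*(r + 2)*(r^2 + 7*r + 12) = (r - 4)^2*(r + 2)*(r + 3)*(r + 4)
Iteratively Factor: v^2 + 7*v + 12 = (v + 3)*(v + 4)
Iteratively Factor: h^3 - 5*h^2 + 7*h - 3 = (h - 3)*(h^2 - 2*h + 1) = (h - 3)*(h - 1)*(h - 1)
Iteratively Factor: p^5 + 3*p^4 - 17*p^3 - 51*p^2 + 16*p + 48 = (p + 4)*(p^4 - p^3 - 13*p^2 + p + 12) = (p + 1)*(p + 4)*(p^3 - 2*p^2 - 11*p + 12) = (p - 1)*(p + 1)*(p + 4)*(p^2 - p - 12) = (p - 1)*(p + 1)*(p + 3)*(p + 4)*(p - 4)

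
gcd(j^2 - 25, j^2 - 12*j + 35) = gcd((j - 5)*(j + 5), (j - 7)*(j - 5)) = j - 5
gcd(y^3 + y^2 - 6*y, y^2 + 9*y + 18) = y + 3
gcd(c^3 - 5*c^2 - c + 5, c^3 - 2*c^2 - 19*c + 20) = c^2 - 6*c + 5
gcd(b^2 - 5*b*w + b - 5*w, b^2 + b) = b + 1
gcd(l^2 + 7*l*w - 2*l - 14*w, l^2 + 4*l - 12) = l - 2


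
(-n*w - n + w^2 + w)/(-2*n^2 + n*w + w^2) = (w + 1)/(2*n + w)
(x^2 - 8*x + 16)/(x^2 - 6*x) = (x^2 - 8*x + 16)/(x*(x - 6))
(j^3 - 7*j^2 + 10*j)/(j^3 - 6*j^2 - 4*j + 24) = j*(j - 5)/(j^2 - 4*j - 12)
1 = 1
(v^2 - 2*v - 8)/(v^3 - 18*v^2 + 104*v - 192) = (v + 2)/(v^2 - 14*v + 48)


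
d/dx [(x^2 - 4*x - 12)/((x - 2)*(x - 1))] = (x^2 + 28*x - 44)/(x^4 - 6*x^3 + 13*x^2 - 12*x + 4)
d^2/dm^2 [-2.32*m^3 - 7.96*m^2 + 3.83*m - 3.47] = -13.92*m - 15.92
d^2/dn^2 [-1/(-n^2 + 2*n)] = 2*(-n*(n - 2) + 4*(n - 1)^2)/(n^3*(n - 2)^3)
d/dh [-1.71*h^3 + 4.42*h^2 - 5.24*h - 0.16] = -5.13*h^2 + 8.84*h - 5.24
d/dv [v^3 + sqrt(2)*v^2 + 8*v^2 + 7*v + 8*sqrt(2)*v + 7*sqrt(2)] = 3*v^2 + 2*sqrt(2)*v + 16*v + 7 + 8*sqrt(2)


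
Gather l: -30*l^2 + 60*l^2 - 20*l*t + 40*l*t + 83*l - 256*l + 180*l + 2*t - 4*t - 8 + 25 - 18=30*l^2 + l*(20*t + 7) - 2*t - 1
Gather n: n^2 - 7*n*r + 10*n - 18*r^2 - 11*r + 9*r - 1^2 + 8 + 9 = n^2 + n*(10 - 7*r) - 18*r^2 - 2*r + 16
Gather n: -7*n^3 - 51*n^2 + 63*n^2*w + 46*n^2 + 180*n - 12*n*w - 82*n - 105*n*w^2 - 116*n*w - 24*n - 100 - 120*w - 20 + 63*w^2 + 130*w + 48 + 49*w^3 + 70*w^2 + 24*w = -7*n^3 + n^2*(63*w - 5) + n*(-105*w^2 - 128*w + 74) + 49*w^3 + 133*w^2 + 34*w - 72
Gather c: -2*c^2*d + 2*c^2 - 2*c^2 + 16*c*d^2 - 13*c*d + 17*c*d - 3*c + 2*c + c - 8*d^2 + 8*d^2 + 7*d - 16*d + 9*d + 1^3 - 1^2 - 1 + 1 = -2*c^2*d + c*(16*d^2 + 4*d)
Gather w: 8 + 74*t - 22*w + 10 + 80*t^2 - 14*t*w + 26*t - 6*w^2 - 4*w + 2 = 80*t^2 + 100*t - 6*w^2 + w*(-14*t - 26) + 20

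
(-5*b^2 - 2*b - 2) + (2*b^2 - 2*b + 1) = -3*b^2 - 4*b - 1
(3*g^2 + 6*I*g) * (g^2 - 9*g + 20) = 3*g^4 - 27*g^3 + 6*I*g^3 + 60*g^2 - 54*I*g^2 + 120*I*g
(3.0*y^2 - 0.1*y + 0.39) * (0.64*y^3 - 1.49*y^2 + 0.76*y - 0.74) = 1.92*y^5 - 4.534*y^4 + 2.6786*y^3 - 2.8771*y^2 + 0.3704*y - 0.2886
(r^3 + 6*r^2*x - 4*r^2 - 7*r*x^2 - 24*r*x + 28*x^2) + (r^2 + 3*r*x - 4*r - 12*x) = r^3 + 6*r^2*x - 3*r^2 - 7*r*x^2 - 21*r*x - 4*r + 28*x^2 - 12*x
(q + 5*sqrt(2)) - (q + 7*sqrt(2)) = -2*sqrt(2)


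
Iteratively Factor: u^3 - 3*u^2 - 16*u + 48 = (u - 4)*(u^2 + u - 12) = (u - 4)*(u - 3)*(u + 4)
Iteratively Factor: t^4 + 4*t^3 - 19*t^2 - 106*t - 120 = (t + 2)*(t^3 + 2*t^2 - 23*t - 60) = (t + 2)*(t + 3)*(t^2 - t - 20) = (t + 2)*(t + 3)*(t + 4)*(t - 5)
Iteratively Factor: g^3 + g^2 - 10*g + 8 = (g - 1)*(g^2 + 2*g - 8) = (g - 2)*(g - 1)*(g + 4)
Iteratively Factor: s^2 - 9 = (s - 3)*(s + 3)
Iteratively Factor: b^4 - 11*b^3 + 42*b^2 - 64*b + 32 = (b - 4)*(b^3 - 7*b^2 + 14*b - 8) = (b - 4)*(b - 1)*(b^2 - 6*b + 8) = (b - 4)*(b - 2)*(b - 1)*(b - 4)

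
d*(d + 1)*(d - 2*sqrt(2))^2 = d^4 - 4*sqrt(2)*d^3 + d^3 - 4*sqrt(2)*d^2 + 8*d^2 + 8*d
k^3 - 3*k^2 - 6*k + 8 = (k - 4)*(k - 1)*(k + 2)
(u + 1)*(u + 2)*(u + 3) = u^3 + 6*u^2 + 11*u + 6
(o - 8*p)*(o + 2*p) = o^2 - 6*o*p - 16*p^2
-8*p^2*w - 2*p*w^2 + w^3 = w*(-4*p + w)*(2*p + w)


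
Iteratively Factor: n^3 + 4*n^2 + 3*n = (n + 3)*(n^2 + n) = (n + 1)*(n + 3)*(n)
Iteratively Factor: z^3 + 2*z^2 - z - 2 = (z - 1)*(z^2 + 3*z + 2) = (z - 1)*(z + 1)*(z + 2)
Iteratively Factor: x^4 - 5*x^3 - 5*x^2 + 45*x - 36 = (x - 4)*(x^3 - x^2 - 9*x + 9) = (x - 4)*(x - 1)*(x^2 - 9) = (x - 4)*(x - 3)*(x - 1)*(x + 3)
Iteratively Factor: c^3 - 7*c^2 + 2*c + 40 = (c + 2)*(c^2 - 9*c + 20) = (c - 5)*(c + 2)*(c - 4)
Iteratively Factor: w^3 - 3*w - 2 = (w + 1)*(w^2 - w - 2) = (w - 2)*(w + 1)*(w + 1)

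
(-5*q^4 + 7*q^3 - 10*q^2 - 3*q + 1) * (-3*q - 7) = 15*q^5 + 14*q^4 - 19*q^3 + 79*q^2 + 18*q - 7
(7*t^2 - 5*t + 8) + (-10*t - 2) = 7*t^2 - 15*t + 6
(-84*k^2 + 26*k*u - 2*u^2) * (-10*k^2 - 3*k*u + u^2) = 840*k^4 - 8*k^3*u - 142*k^2*u^2 + 32*k*u^3 - 2*u^4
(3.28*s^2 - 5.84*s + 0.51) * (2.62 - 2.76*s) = -9.0528*s^3 + 24.712*s^2 - 16.7084*s + 1.3362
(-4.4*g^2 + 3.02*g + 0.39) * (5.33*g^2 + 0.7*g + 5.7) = -23.452*g^4 + 13.0166*g^3 - 20.8873*g^2 + 17.487*g + 2.223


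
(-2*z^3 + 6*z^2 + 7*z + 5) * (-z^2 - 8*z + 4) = 2*z^5 + 10*z^4 - 63*z^3 - 37*z^2 - 12*z + 20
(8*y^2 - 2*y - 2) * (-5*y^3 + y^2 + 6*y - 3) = -40*y^5 + 18*y^4 + 56*y^3 - 38*y^2 - 6*y + 6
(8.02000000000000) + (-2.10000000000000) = 5.92000000000000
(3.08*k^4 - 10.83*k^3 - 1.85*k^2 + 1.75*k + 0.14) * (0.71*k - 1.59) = 2.1868*k^5 - 12.5865*k^4 + 15.9062*k^3 + 4.184*k^2 - 2.6831*k - 0.2226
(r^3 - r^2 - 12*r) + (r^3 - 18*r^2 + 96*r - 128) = 2*r^3 - 19*r^2 + 84*r - 128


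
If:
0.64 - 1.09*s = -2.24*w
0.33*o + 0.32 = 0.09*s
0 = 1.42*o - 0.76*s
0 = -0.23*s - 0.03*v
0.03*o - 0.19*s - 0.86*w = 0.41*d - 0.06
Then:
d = 6.08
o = -1.98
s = -3.69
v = 28.32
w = -2.08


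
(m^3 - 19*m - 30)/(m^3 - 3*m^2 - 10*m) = (m + 3)/m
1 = 1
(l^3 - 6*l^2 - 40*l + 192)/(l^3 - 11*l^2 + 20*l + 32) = (l + 6)/(l + 1)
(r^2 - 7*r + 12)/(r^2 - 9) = (r - 4)/(r + 3)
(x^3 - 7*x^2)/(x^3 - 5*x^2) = (x - 7)/(x - 5)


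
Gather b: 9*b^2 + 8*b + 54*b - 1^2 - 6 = 9*b^2 + 62*b - 7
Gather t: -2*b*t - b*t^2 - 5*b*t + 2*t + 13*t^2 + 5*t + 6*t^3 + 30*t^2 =6*t^3 + t^2*(43 - b) + t*(7 - 7*b)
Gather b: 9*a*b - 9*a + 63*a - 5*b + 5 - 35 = 54*a + b*(9*a - 5) - 30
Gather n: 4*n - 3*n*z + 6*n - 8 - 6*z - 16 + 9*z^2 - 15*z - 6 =n*(10 - 3*z) + 9*z^2 - 21*z - 30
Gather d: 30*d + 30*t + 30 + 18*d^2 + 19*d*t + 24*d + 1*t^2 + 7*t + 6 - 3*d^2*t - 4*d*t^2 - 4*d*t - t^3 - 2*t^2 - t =d^2*(18 - 3*t) + d*(-4*t^2 + 15*t + 54) - t^3 - t^2 + 36*t + 36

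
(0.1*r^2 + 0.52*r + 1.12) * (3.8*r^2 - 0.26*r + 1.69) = 0.38*r^4 + 1.95*r^3 + 4.2898*r^2 + 0.5876*r + 1.8928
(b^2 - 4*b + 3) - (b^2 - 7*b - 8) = 3*b + 11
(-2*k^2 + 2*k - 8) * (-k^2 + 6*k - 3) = 2*k^4 - 14*k^3 + 26*k^2 - 54*k + 24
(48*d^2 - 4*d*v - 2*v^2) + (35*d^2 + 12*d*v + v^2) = 83*d^2 + 8*d*v - v^2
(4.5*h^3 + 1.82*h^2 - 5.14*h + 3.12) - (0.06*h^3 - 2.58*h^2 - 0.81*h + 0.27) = 4.44*h^3 + 4.4*h^2 - 4.33*h + 2.85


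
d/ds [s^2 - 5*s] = 2*s - 5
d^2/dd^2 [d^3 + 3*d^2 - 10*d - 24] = 6*d + 6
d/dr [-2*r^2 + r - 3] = 1 - 4*r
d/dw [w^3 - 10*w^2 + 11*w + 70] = 3*w^2 - 20*w + 11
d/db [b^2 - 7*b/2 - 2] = 2*b - 7/2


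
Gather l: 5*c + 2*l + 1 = 5*c + 2*l + 1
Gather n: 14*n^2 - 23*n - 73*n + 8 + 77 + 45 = 14*n^2 - 96*n + 130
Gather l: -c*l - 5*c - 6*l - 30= -5*c + l*(-c - 6) - 30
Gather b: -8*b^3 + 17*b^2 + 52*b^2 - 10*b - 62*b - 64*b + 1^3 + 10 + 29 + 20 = -8*b^3 + 69*b^2 - 136*b + 60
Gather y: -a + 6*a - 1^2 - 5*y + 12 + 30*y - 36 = 5*a + 25*y - 25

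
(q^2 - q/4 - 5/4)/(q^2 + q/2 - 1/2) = (4*q - 5)/(2*(2*q - 1))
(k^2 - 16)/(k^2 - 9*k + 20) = (k + 4)/(k - 5)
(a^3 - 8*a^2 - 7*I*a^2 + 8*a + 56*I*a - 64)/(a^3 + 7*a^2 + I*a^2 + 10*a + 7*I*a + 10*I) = (a^2 - 8*a*(1 + I) + 64*I)/(a^2 + 7*a + 10)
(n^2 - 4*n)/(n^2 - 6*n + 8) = n/(n - 2)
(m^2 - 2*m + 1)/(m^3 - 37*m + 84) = (m^2 - 2*m + 1)/(m^3 - 37*m + 84)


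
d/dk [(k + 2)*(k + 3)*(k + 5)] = 3*k^2 + 20*k + 31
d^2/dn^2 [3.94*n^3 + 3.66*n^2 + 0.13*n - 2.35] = 23.64*n + 7.32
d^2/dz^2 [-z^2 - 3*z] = -2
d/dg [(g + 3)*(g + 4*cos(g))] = g - (g + 3)*(4*sin(g) - 1) + 4*cos(g)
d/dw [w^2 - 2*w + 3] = 2*w - 2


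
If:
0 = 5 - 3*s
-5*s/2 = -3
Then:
No Solution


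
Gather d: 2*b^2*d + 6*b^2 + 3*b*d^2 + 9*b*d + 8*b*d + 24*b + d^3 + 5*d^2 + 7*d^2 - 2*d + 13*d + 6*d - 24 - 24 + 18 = 6*b^2 + 24*b + d^3 + d^2*(3*b + 12) + d*(2*b^2 + 17*b + 17) - 30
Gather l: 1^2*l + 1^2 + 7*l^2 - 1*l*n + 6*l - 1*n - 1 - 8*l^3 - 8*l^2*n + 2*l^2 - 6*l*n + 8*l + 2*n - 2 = -8*l^3 + l^2*(9 - 8*n) + l*(15 - 7*n) + n - 2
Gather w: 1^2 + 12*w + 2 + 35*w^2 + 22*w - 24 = 35*w^2 + 34*w - 21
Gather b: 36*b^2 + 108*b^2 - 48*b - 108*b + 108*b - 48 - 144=144*b^2 - 48*b - 192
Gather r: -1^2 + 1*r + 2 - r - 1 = 0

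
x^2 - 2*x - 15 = (x - 5)*(x + 3)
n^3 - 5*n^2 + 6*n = n*(n - 3)*(n - 2)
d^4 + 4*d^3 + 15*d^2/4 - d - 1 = (d - 1/2)*(d + 1/2)*(d + 2)^2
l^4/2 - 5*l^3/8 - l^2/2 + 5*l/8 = l*(l/2 + 1/2)*(l - 5/4)*(l - 1)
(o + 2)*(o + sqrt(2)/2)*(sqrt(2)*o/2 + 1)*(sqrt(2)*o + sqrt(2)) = o^4 + 3*sqrt(2)*o^3/2 + 3*o^3 + 3*o^2 + 9*sqrt(2)*o^2/2 + 3*o + 3*sqrt(2)*o + 2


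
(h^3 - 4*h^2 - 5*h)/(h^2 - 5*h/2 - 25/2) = 2*h*(h + 1)/(2*h + 5)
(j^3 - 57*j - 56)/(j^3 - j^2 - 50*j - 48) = (j + 7)/(j + 6)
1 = 1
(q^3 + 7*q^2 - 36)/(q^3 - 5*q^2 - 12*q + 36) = (q + 6)/(q - 6)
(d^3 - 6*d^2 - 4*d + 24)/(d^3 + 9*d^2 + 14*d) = (d^2 - 8*d + 12)/(d*(d + 7))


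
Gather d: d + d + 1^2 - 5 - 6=2*d - 10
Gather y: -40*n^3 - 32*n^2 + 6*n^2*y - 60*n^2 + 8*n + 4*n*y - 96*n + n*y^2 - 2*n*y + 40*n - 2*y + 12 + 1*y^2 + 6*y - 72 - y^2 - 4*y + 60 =-40*n^3 - 92*n^2 + n*y^2 - 48*n + y*(6*n^2 + 2*n)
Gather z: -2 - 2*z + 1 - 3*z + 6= 5 - 5*z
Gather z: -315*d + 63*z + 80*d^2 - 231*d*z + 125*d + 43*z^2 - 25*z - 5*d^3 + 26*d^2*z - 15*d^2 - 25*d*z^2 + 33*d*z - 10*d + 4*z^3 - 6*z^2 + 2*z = -5*d^3 + 65*d^2 - 200*d + 4*z^3 + z^2*(37 - 25*d) + z*(26*d^2 - 198*d + 40)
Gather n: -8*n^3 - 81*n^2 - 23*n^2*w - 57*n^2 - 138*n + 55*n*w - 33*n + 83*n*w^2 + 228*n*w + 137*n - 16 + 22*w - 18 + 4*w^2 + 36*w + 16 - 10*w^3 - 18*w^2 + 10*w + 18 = -8*n^3 + n^2*(-23*w - 138) + n*(83*w^2 + 283*w - 34) - 10*w^3 - 14*w^2 + 68*w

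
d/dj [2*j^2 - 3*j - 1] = 4*j - 3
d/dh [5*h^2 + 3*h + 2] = 10*h + 3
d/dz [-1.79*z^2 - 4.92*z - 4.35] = -3.58*z - 4.92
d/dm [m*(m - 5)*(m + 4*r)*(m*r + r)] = 2*r*(2*m^3 + 6*m^2*r - 6*m^2 - 16*m*r - 5*m - 10*r)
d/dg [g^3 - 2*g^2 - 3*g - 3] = 3*g^2 - 4*g - 3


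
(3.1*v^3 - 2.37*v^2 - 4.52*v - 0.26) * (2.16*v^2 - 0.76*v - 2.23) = 6.696*v^5 - 7.4752*v^4 - 14.875*v^3 + 8.1587*v^2 + 10.2772*v + 0.5798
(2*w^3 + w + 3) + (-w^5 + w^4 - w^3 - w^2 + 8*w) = -w^5 + w^4 + w^3 - w^2 + 9*w + 3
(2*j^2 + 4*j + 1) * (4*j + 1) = 8*j^3 + 18*j^2 + 8*j + 1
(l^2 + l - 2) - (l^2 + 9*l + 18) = -8*l - 20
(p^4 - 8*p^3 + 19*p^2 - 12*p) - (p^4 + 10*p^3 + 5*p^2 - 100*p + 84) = -18*p^3 + 14*p^2 + 88*p - 84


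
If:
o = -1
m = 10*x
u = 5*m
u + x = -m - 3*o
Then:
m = 30/61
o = -1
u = 150/61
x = 3/61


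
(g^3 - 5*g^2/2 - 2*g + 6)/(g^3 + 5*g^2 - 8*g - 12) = (g^2 - g/2 - 3)/(g^2 + 7*g + 6)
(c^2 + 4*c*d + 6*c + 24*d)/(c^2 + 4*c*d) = (c + 6)/c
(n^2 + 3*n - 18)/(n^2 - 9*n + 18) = (n + 6)/(n - 6)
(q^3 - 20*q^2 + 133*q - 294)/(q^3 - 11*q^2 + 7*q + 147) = (q - 6)/(q + 3)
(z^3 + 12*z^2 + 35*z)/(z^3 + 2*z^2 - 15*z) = (z + 7)/(z - 3)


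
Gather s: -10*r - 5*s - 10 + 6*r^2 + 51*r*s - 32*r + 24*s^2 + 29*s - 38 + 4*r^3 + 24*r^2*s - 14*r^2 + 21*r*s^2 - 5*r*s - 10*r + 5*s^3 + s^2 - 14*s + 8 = 4*r^3 - 8*r^2 - 52*r + 5*s^3 + s^2*(21*r + 25) + s*(24*r^2 + 46*r + 10) - 40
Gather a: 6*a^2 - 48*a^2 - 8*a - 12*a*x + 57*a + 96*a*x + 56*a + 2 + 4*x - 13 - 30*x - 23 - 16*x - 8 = -42*a^2 + a*(84*x + 105) - 42*x - 42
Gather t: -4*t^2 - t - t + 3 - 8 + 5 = -4*t^2 - 2*t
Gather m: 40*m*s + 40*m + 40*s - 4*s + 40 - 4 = m*(40*s + 40) + 36*s + 36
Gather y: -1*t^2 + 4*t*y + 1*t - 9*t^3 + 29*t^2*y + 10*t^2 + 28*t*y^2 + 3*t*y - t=-9*t^3 + 9*t^2 + 28*t*y^2 + y*(29*t^2 + 7*t)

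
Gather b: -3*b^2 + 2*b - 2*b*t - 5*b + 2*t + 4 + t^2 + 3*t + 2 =-3*b^2 + b*(-2*t - 3) + t^2 + 5*t + 6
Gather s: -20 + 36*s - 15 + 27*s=63*s - 35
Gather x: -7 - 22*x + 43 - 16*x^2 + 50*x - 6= -16*x^2 + 28*x + 30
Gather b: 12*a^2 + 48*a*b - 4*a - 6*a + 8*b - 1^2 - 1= 12*a^2 - 10*a + b*(48*a + 8) - 2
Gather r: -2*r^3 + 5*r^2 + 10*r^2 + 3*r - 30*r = -2*r^3 + 15*r^2 - 27*r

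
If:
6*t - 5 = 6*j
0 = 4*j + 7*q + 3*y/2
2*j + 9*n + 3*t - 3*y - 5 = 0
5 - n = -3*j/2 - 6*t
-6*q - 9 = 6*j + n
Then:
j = -37/42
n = 95/28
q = -199/168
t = -1/21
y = 1985/252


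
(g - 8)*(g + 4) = g^2 - 4*g - 32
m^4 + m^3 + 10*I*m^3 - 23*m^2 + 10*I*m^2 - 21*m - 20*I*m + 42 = (m - 1)*(m + 2)*(m + 3*I)*(m + 7*I)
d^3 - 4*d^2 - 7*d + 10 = (d - 5)*(d - 1)*(d + 2)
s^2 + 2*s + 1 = (s + 1)^2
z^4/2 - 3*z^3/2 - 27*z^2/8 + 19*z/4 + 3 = (z/2 + 1)*(z - 4)*(z - 3/2)*(z + 1/2)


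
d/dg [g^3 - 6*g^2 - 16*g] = 3*g^2 - 12*g - 16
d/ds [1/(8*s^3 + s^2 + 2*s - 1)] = 2*(-12*s^2 - s - 1)/(8*s^3 + s^2 + 2*s - 1)^2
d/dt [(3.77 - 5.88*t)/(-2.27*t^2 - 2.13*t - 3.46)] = (-13.3476*t^2 + 17.1158*t + 28.3749)/(5.1529*t^4 + 9.6702*t^3 + 20.2453*t^2 + 14.7396*t + 11.9716)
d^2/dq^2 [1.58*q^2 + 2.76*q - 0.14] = 3.16000000000000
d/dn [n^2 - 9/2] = 2*n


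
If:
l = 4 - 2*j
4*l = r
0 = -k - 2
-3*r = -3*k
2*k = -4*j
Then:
No Solution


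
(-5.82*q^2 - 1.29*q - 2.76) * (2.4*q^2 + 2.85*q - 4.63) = -13.968*q^4 - 19.683*q^3 + 16.6461*q^2 - 1.8933*q + 12.7788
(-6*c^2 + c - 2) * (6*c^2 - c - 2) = -36*c^4 + 12*c^3 - c^2 + 4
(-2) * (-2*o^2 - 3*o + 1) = 4*o^2 + 6*o - 2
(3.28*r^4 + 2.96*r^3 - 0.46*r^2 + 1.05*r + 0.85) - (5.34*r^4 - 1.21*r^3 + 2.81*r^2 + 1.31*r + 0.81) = -2.06*r^4 + 4.17*r^3 - 3.27*r^2 - 0.26*r + 0.0399999999999999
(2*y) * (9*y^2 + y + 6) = 18*y^3 + 2*y^2 + 12*y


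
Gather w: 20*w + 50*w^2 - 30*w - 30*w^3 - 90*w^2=-30*w^3 - 40*w^2 - 10*w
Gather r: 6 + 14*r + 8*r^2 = 8*r^2 + 14*r + 6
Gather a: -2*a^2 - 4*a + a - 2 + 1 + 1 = -2*a^2 - 3*a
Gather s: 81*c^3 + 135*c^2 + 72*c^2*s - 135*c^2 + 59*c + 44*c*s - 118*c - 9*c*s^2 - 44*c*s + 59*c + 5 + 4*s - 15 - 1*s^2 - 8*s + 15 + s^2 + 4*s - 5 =81*c^3 + 72*c^2*s - 9*c*s^2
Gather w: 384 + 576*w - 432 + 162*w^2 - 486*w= 162*w^2 + 90*w - 48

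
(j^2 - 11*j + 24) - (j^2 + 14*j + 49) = -25*j - 25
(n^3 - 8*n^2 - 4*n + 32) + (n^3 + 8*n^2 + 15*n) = 2*n^3 + 11*n + 32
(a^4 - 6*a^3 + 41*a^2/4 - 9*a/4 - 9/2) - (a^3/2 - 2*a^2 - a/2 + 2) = a^4 - 13*a^3/2 + 49*a^2/4 - 7*a/4 - 13/2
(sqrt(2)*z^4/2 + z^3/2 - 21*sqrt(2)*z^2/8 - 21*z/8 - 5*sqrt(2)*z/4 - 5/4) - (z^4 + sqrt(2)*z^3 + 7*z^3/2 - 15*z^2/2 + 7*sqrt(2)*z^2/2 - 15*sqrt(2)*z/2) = -z^4 + sqrt(2)*z^4/2 - 3*z^3 - sqrt(2)*z^3 - 49*sqrt(2)*z^2/8 + 15*z^2/2 - 21*z/8 + 25*sqrt(2)*z/4 - 5/4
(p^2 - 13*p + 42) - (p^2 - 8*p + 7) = 35 - 5*p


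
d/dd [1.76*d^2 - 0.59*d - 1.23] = 3.52*d - 0.59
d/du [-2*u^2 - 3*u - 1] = -4*u - 3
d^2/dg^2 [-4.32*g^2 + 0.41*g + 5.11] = -8.64000000000000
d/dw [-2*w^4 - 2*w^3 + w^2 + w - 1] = -8*w^3 - 6*w^2 + 2*w + 1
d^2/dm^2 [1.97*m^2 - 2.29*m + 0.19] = 3.94000000000000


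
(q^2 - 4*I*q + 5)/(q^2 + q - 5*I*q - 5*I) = (q + I)/(q + 1)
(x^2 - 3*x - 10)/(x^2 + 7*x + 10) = (x - 5)/(x + 5)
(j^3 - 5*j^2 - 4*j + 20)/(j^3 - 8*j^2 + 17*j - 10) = (j + 2)/(j - 1)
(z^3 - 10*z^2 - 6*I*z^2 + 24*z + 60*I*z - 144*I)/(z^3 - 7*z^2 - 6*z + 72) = (z - 6*I)/(z + 3)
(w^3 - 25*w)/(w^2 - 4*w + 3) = w*(w^2 - 25)/(w^2 - 4*w + 3)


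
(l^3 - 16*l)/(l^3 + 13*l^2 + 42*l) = (l^2 - 16)/(l^2 + 13*l + 42)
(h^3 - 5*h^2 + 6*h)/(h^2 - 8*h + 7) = h*(h^2 - 5*h + 6)/(h^2 - 8*h + 7)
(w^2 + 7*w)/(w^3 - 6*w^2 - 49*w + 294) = w/(w^2 - 13*w + 42)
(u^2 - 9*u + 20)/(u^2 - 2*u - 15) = (u - 4)/(u + 3)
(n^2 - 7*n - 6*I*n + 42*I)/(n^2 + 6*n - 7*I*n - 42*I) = (n^2 - n*(7 + 6*I) + 42*I)/(n^2 + n*(6 - 7*I) - 42*I)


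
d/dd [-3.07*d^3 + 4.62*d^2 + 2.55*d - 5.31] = -9.21*d^2 + 9.24*d + 2.55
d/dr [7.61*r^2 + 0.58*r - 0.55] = 15.22*r + 0.58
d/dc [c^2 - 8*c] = 2*c - 8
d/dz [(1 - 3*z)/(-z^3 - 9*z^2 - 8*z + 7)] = (-6*z^3 - 24*z^2 + 18*z - 13)/(z^6 + 18*z^5 + 97*z^4 + 130*z^3 - 62*z^2 - 112*z + 49)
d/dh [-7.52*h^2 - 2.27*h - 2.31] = -15.04*h - 2.27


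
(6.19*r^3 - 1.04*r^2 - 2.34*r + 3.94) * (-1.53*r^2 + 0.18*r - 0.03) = -9.4707*r^5 + 2.7054*r^4 + 3.2073*r^3 - 6.4182*r^2 + 0.7794*r - 0.1182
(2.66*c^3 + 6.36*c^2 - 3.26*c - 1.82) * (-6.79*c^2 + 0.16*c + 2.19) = -18.0614*c^5 - 42.7588*c^4 + 28.9784*c^3 + 25.7646*c^2 - 7.4306*c - 3.9858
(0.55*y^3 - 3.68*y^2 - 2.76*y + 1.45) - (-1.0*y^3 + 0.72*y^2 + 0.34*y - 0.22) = 1.55*y^3 - 4.4*y^2 - 3.1*y + 1.67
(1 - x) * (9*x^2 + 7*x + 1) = -9*x^3 + 2*x^2 + 6*x + 1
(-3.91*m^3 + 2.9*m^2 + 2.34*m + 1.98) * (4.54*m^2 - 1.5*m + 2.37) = -17.7514*m^5 + 19.031*m^4 - 2.9931*m^3 + 12.3522*m^2 + 2.5758*m + 4.6926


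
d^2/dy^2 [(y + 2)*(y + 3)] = 2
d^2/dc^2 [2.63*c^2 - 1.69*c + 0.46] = 5.26000000000000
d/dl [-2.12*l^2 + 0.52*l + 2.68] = 0.52 - 4.24*l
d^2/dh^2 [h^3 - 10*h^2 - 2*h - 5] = 6*h - 20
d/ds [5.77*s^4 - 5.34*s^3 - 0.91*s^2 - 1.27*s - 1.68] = 23.08*s^3 - 16.02*s^2 - 1.82*s - 1.27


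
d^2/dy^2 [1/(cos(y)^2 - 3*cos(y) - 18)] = (4*sin(y)^4 - 83*sin(y)^2 - 171*cos(y)/4 - 9*cos(3*y)/4 + 25)/(sin(y)^2 + 3*cos(y) + 17)^3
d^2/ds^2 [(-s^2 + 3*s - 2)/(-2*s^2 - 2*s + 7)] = 2*(-16*s^3 + 66*s^2 - 102*s + 43)/(8*s^6 + 24*s^5 - 60*s^4 - 160*s^3 + 210*s^2 + 294*s - 343)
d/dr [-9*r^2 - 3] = -18*r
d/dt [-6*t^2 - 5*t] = -12*t - 5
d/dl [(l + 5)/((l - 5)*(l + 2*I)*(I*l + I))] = I*((l - 5)*(l + 1)*(l + 5) - (l - 5)*(l + 1)*(l + 2*I) + (l - 5)*(l + 5)*(l + 2*I) + (l + 1)*(l + 5)*(l + 2*I))/((l - 5)^2*(l + 1)^2*(l + 2*I)^2)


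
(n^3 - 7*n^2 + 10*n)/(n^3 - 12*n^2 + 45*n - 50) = n/(n - 5)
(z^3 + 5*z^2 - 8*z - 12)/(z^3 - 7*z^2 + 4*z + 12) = (z + 6)/(z - 6)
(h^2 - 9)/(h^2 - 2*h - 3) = (h + 3)/(h + 1)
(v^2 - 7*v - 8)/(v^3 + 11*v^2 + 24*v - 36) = (v^2 - 7*v - 8)/(v^3 + 11*v^2 + 24*v - 36)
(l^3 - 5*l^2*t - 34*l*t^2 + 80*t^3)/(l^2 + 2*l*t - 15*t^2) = (-l^2 + 10*l*t - 16*t^2)/(-l + 3*t)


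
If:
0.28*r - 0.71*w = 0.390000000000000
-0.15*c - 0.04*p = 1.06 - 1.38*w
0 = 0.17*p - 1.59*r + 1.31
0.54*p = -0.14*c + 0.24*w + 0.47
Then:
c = -8.76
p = 3.10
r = 1.16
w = -0.09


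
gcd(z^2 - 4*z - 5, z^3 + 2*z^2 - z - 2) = z + 1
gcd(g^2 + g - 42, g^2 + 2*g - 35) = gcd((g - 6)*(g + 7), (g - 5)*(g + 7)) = g + 7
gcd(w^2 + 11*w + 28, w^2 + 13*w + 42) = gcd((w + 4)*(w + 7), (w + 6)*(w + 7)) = w + 7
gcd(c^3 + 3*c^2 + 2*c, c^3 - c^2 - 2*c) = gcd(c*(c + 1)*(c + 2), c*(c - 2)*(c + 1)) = c^2 + c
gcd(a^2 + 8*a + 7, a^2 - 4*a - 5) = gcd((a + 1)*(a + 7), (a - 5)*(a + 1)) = a + 1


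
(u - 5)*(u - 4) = u^2 - 9*u + 20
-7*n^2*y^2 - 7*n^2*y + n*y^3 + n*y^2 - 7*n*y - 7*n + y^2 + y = (-7*n + y)*(y + 1)*(n*y + 1)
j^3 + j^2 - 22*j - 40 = (j - 5)*(j + 2)*(j + 4)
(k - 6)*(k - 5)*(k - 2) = k^3 - 13*k^2 + 52*k - 60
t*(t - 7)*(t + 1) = t^3 - 6*t^2 - 7*t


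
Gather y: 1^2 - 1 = 0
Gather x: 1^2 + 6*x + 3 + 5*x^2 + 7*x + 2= 5*x^2 + 13*x + 6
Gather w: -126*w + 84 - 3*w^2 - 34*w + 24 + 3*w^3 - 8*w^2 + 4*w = 3*w^3 - 11*w^2 - 156*w + 108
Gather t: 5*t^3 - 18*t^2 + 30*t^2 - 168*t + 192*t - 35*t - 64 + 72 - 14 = 5*t^3 + 12*t^2 - 11*t - 6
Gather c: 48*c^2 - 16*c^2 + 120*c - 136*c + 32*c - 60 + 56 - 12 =32*c^2 + 16*c - 16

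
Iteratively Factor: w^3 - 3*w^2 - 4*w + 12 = (w - 2)*(w^2 - w - 6) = (w - 3)*(w - 2)*(w + 2)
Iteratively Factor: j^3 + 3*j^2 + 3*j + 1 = (j + 1)*(j^2 + 2*j + 1) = (j + 1)^2*(j + 1)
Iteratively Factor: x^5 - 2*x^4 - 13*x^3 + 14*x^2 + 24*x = (x - 2)*(x^4 - 13*x^2 - 12*x) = (x - 4)*(x - 2)*(x^3 + 4*x^2 + 3*x) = (x - 4)*(x - 2)*(x + 1)*(x^2 + 3*x) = (x - 4)*(x - 2)*(x + 1)*(x + 3)*(x)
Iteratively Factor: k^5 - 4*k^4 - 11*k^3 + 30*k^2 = (k)*(k^4 - 4*k^3 - 11*k^2 + 30*k) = k*(k - 5)*(k^3 + k^2 - 6*k) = k*(k - 5)*(k - 2)*(k^2 + 3*k) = k^2*(k - 5)*(k - 2)*(k + 3)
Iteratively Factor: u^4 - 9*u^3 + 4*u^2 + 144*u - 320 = (u - 4)*(u^3 - 5*u^2 - 16*u + 80) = (u - 4)^2*(u^2 - u - 20) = (u - 4)^2*(u + 4)*(u - 5)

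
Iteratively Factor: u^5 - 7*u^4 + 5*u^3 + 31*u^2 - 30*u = (u)*(u^4 - 7*u^3 + 5*u^2 + 31*u - 30) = u*(u + 2)*(u^3 - 9*u^2 + 23*u - 15) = u*(u - 5)*(u + 2)*(u^2 - 4*u + 3) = u*(u - 5)*(u - 3)*(u + 2)*(u - 1)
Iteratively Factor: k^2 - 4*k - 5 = (k - 5)*(k + 1)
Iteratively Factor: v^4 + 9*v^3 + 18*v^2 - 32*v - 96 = (v - 2)*(v^3 + 11*v^2 + 40*v + 48) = (v - 2)*(v + 4)*(v^2 + 7*v + 12) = (v - 2)*(v + 4)^2*(v + 3)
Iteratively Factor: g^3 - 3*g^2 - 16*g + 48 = (g - 4)*(g^2 + g - 12) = (g - 4)*(g - 3)*(g + 4)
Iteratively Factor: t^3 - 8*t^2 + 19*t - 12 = (t - 1)*(t^2 - 7*t + 12) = (t - 3)*(t - 1)*(t - 4)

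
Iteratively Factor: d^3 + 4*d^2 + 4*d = (d + 2)*(d^2 + 2*d) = d*(d + 2)*(d + 2)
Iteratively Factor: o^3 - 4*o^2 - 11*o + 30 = (o - 5)*(o^2 + o - 6) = (o - 5)*(o + 3)*(o - 2)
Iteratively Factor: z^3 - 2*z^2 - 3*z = (z + 1)*(z^2 - 3*z) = z*(z + 1)*(z - 3)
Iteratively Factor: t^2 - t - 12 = (t - 4)*(t + 3)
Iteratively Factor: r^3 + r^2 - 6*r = (r - 2)*(r^2 + 3*r) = r*(r - 2)*(r + 3)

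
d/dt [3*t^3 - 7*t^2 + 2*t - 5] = 9*t^2 - 14*t + 2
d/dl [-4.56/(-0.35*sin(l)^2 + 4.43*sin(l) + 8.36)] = (20.2008 - 3.192*sin(l))*cos(l)/(-0.35*sin(l)^2 + 4.43*sin(l) + 8.36)^2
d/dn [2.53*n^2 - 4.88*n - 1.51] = 5.06*n - 4.88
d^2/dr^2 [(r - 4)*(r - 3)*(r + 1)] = 6*r - 12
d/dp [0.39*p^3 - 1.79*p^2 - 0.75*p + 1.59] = 1.17*p^2 - 3.58*p - 0.75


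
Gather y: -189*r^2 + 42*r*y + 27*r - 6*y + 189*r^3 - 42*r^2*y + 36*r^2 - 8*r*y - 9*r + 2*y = 189*r^3 - 153*r^2 + 18*r + y*(-42*r^2 + 34*r - 4)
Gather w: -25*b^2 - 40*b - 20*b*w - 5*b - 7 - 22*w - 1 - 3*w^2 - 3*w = -25*b^2 - 45*b - 3*w^2 + w*(-20*b - 25) - 8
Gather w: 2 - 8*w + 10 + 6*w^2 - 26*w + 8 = 6*w^2 - 34*w + 20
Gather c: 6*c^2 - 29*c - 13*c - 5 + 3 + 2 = 6*c^2 - 42*c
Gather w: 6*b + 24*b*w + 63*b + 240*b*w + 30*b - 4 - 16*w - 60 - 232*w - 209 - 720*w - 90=99*b + w*(264*b - 968) - 363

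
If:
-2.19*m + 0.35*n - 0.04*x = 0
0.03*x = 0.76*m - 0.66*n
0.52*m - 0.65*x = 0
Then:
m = 0.00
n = 0.00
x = 0.00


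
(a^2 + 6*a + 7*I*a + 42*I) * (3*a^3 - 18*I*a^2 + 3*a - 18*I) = 3*a^5 + 18*a^4 + 3*I*a^4 + 129*a^3 + 18*I*a^3 + 774*a^2 + 3*I*a^2 + 126*a + 18*I*a + 756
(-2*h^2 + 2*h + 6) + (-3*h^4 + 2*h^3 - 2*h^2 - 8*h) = -3*h^4 + 2*h^3 - 4*h^2 - 6*h + 6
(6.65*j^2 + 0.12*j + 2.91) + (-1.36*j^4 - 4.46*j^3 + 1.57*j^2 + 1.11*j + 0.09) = -1.36*j^4 - 4.46*j^3 + 8.22*j^2 + 1.23*j + 3.0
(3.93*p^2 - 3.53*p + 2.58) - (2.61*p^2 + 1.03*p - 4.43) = 1.32*p^2 - 4.56*p + 7.01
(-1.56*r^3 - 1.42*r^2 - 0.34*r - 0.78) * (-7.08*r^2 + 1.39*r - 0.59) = 11.0448*r^5 + 7.8852*r^4 + 1.3538*r^3 + 5.8876*r^2 - 0.8836*r + 0.4602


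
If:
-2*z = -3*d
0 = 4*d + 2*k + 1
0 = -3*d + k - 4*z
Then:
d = -1/22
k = -9/22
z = -3/44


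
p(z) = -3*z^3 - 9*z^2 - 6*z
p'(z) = -9*z^2 - 18*z - 6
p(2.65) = -134.93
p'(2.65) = -116.90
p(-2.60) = 7.49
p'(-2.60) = -20.04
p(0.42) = -4.33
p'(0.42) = -15.15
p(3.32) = -228.90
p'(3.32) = -164.96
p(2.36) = -103.72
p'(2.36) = -98.61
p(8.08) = -2218.60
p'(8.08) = -739.02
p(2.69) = -139.66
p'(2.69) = -119.54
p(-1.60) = -1.15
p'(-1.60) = -0.24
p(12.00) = -6552.00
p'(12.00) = -1518.00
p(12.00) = -6552.00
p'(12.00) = -1518.00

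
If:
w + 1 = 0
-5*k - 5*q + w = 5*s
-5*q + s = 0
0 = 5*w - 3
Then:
No Solution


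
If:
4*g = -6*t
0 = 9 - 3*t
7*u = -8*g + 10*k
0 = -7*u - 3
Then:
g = -9/2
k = -39/10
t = 3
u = -3/7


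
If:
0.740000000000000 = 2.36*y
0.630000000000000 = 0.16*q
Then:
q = 3.94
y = 0.31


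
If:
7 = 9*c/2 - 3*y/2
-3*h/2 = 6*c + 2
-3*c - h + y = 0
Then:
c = 5/6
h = -14/3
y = -13/6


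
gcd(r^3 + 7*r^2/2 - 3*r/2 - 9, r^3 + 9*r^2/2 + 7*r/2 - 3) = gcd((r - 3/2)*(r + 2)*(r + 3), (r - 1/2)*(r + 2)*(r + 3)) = r^2 + 5*r + 6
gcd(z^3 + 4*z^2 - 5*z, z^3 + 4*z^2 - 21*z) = z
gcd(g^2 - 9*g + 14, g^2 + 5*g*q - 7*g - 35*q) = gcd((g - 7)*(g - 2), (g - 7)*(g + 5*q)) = g - 7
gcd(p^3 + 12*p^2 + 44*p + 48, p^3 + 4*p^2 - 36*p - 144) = p^2 + 10*p + 24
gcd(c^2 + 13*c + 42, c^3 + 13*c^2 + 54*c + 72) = c + 6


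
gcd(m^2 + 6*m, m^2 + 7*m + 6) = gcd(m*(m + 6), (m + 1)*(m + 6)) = m + 6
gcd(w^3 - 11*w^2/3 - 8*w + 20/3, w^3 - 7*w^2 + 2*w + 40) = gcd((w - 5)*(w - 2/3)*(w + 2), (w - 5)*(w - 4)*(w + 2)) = w^2 - 3*w - 10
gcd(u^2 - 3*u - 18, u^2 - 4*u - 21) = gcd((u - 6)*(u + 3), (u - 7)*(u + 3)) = u + 3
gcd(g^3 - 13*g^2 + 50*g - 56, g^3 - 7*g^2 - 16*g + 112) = g^2 - 11*g + 28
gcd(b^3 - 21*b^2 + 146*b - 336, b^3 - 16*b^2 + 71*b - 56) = b^2 - 15*b + 56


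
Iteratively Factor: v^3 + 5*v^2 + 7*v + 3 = (v + 1)*(v^2 + 4*v + 3) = (v + 1)^2*(v + 3)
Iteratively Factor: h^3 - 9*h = (h)*(h^2 - 9) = h*(h + 3)*(h - 3)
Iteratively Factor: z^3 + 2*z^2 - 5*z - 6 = (z - 2)*(z^2 + 4*z + 3) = (z - 2)*(z + 3)*(z + 1)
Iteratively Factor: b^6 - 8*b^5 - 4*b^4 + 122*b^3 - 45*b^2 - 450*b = (b - 5)*(b^5 - 3*b^4 - 19*b^3 + 27*b^2 + 90*b) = (b - 5)*(b + 2)*(b^4 - 5*b^3 - 9*b^2 + 45*b) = (b - 5)*(b - 3)*(b + 2)*(b^3 - 2*b^2 - 15*b) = b*(b - 5)*(b - 3)*(b + 2)*(b^2 - 2*b - 15) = b*(b - 5)^2*(b - 3)*(b + 2)*(b + 3)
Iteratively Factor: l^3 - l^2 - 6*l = (l + 2)*(l^2 - 3*l) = (l - 3)*(l + 2)*(l)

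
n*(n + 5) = n^2 + 5*n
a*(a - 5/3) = a^2 - 5*a/3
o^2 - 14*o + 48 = (o - 8)*(o - 6)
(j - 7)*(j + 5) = j^2 - 2*j - 35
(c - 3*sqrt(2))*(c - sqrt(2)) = c^2 - 4*sqrt(2)*c + 6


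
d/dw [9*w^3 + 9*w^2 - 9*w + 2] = 27*w^2 + 18*w - 9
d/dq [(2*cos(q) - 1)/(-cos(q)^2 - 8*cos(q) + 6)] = 2*(sin(q)^2 + cos(q) - 3)*sin(q)/(cos(q)^2 + 8*cos(q) - 6)^2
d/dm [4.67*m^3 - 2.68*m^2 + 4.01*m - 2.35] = 14.01*m^2 - 5.36*m + 4.01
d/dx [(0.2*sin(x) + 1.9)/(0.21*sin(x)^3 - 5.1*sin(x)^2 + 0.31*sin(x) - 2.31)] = (-0.084*sin(x)^3 - 0.177*sin(x)^2 + 19.38*sin(x) - 1.051)*cos(x)/(0.0441*sin(x)^6 - 2.142*sin(x)^5 + 26.1402*sin(x)^4 - 4.1322*sin(x)^3 + 23.6581*sin(x)^2 - 1.4322*sin(x) + 5.3361)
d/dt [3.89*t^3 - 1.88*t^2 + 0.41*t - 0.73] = 11.67*t^2 - 3.76*t + 0.41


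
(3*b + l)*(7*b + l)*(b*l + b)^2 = 21*b^4*l^2 + 42*b^4*l + 21*b^4 + 10*b^3*l^3 + 20*b^3*l^2 + 10*b^3*l + b^2*l^4 + 2*b^2*l^3 + b^2*l^2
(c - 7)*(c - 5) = c^2 - 12*c + 35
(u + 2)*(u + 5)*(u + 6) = u^3 + 13*u^2 + 52*u + 60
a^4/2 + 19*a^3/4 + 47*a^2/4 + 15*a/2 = a*(a/2 + 1/2)*(a + 5/2)*(a + 6)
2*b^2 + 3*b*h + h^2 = (b + h)*(2*b + h)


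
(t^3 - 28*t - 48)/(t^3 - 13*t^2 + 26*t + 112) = (t^2 - 2*t - 24)/(t^2 - 15*t + 56)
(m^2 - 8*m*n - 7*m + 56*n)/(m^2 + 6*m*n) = (m^2 - 8*m*n - 7*m + 56*n)/(m*(m + 6*n))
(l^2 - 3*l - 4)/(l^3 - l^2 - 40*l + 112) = (l + 1)/(l^2 + 3*l - 28)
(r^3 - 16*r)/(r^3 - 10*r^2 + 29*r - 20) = r*(r + 4)/(r^2 - 6*r + 5)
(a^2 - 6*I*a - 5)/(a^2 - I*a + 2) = (a^2 - 6*I*a - 5)/(a^2 - I*a + 2)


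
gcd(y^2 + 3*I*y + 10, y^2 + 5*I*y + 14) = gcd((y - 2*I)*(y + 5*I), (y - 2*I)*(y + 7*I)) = y - 2*I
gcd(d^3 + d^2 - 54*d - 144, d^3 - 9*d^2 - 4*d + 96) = d^2 - 5*d - 24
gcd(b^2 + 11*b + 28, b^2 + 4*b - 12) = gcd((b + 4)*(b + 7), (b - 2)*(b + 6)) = 1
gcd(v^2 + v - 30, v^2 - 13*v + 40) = v - 5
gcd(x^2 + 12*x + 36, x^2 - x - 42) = x + 6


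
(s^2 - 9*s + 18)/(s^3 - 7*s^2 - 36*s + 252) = (s - 3)/(s^2 - s - 42)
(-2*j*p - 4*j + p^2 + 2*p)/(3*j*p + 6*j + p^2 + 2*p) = (-2*j + p)/(3*j + p)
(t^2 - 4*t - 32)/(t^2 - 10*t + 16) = (t + 4)/(t - 2)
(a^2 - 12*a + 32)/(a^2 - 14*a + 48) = (a - 4)/(a - 6)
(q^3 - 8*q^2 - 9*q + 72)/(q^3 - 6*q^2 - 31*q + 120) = (q + 3)/(q + 5)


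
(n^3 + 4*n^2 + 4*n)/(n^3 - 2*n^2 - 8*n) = (n + 2)/(n - 4)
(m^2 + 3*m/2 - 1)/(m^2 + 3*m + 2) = (m - 1/2)/(m + 1)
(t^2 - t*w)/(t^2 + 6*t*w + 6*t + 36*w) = t*(t - w)/(t^2 + 6*t*w + 6*t + 36*w)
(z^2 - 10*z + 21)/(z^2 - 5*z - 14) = (z - 3)/(z + 2)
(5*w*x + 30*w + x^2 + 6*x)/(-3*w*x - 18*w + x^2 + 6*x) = (5*w + x)/(-3*w + x)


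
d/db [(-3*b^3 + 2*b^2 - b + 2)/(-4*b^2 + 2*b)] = (3*b^4 - 3*b^3 + 4*b - 1)/(b^2*(4*b^2 - 4*b + 1))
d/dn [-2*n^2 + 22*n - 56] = 22 - 4*n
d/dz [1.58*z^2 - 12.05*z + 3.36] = 3.16*z - 12.05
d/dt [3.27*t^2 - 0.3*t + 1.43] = 6.54*t - 0.3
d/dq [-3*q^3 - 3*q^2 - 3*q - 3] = -9*q^2 - 6*q - 3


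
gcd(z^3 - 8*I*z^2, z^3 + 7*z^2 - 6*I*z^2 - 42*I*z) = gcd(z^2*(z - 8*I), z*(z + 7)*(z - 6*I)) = z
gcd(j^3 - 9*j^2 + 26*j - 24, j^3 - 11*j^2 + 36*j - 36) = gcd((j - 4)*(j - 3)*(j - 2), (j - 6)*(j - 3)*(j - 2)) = j^2 - 5*j + 6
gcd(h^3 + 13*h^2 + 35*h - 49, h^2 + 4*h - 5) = h - 1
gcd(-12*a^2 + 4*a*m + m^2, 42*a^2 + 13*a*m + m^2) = 6*a + m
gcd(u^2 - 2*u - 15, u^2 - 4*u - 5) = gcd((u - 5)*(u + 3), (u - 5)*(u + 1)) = u - 5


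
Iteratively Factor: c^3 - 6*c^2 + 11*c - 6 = (c - 1)*(c^2 - 5*c + 6) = (c - 3)*(c - 1)*(c - 2)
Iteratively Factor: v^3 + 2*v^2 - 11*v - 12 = (v + 4)*(v^2 - 2*v - 3) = (v - 3)*(v + 4)*(v + 1)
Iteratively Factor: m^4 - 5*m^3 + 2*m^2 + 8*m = (m + 1)*(m^3 - 6*m^2 + 8*m) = (m - 2)*(m + 1)*(m^2 - 4*m) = m*(m - 2)*(m + 1)*(m - 4)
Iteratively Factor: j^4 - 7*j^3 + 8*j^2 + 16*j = (j)*(j^3 - 7*j^2 + 8*j + 16) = j*(j - 4)*(j^2 - 3*j - 4) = j*(j - 4)*(j + 1)*(j - 4)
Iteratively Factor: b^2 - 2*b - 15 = (b - 5)*(b + 3)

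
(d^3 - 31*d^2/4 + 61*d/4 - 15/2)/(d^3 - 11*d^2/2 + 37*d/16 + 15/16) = 4*(d - 2)/(4*d + 1)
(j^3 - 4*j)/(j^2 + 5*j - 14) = j*(j + 2)/(j + 7)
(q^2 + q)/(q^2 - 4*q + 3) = q*(q + 1)/(q^2 - 4*q + 3)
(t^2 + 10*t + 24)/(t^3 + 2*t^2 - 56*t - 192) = 1/(t - 8)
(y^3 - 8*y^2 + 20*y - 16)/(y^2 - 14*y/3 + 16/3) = 3*(y^2 - 6*y + 8)/(3*y - 8)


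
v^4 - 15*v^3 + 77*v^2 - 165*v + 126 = (v - 7)*(v - 3)^2*(v - 2)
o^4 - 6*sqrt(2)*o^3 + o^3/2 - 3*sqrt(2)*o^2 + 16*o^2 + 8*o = o*(o + 1/2)*(o - 4*sqrt(2))*(o - 2*sqrt(2))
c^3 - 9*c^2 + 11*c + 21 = (c - 7)*(c - 3)*(c + 1)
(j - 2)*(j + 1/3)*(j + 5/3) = j^3 - 31*j/9 - 10/9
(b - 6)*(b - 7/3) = b^2 - 25*b/3 + 14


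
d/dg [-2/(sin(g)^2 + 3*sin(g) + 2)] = 2*(2*sin(g) + 3)*cos(g)/(sin(g)^2 + 3*sin(g) + 2)^2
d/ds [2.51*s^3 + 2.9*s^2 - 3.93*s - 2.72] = 7.53*s^2 + 5.8*s - 3.93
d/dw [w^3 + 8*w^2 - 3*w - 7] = 3*w^2 + 16*w - 3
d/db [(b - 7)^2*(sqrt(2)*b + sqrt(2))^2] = 8*(b - 7)*(b - 3)*(b + 1)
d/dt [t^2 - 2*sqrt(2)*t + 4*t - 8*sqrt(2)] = 2*t - 2*sqrt(2) + 4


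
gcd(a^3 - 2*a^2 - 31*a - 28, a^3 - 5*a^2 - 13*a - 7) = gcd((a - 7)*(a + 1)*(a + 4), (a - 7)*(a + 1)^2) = a^2 - 6*a - 7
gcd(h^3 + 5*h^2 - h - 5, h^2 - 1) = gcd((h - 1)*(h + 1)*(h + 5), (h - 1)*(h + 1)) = h^2 - 1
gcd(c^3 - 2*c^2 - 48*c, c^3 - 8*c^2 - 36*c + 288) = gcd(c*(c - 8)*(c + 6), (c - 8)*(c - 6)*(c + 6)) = c^2 - 2*c - 48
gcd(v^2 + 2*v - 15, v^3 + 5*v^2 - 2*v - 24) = 1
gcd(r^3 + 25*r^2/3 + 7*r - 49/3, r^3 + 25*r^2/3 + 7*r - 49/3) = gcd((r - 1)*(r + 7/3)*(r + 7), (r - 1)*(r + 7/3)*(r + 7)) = r^3 + 25*r^2/3 + 7*r - 49/3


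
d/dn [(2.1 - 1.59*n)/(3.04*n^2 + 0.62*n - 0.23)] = (4.8336*n^2 - 12.768*n - 0.9363)/(9.2416*n^4 + 3.7696*n^3 - 1.014*n^2 - 0.2852*n + 0.0529)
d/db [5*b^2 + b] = 10*b + 1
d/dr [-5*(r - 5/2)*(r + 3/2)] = 5 - 10*r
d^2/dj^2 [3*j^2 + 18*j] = 6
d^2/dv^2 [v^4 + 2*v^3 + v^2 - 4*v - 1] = 12*v^2 + 12*v + 2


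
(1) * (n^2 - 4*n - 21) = n^2 - 4*n - 21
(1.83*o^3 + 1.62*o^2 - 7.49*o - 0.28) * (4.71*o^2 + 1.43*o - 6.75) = 8.6193*o^5 + 10.2471*o^4 - 45.3138*o^3 - 22.9645*o^2 + 50.1571*o + 1.89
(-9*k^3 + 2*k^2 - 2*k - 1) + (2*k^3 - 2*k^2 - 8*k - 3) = -7*k^3 - 10*k - 4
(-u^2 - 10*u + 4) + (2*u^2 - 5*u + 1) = u^2 - 15*u + 5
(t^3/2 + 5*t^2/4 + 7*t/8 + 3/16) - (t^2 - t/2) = t^3/2 + t^2/4 + 11*t/8 + 3/16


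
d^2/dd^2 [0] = 0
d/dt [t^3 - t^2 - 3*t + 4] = 3*t^2 - 2*t - 3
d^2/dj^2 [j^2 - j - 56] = 2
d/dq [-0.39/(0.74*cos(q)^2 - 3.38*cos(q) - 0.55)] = (1.3182 - 0.5772*cos(q))*sin(q)/(-0.74*cos(q)^2 + 3.38*cos(q) + 0.55)^2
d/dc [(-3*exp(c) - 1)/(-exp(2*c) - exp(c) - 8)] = (-(2*exp(c) + 1)*(3*exp(c) + 1) + 3*exp(2*c) + 3*exp(c) + 24)*exp(c)/(exp(2*c) + exp(c) + 8)^2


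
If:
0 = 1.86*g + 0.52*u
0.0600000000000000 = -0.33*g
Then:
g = -0.18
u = 0.65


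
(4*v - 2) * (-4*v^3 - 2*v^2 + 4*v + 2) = -16*v^4 + 20*v^2 - 4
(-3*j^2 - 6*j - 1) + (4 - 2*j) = -3*j^2 - 8*j + 3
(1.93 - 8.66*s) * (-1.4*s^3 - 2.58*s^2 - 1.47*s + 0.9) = 12.124*s^4 + 19.6408*s^3 + 7.7508*s^2 - 10.6311*s + 1.737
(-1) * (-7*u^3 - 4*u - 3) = 7*u^3 + 4*u + 3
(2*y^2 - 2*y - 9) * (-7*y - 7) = -14*y^3 + 77*y + 63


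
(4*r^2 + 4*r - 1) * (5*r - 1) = 20*r^3 + 16*r^2 - 9*r + 1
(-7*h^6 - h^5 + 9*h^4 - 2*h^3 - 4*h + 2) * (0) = 0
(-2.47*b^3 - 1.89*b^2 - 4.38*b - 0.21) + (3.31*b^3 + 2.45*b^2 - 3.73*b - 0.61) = 0.84*b^3 + 0.56*b^2 - 8.11*b - 0.82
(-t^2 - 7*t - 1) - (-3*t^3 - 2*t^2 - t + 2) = 3*t^3 + t^2 - 6*t - 3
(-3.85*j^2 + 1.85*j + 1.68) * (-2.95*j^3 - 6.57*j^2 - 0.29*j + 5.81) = 11.3575*j^5 + 19.837*j^4 - 15.994*j^3 - 33.9426*j^2 + 10.2613*j + 9.7608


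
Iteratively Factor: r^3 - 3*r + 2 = (r - 1)*(r^2 + r - 2) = (r - 1)*(r + 2)*(r - 1)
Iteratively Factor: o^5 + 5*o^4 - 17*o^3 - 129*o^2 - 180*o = (o + 4)*(o^4 + o^3 - 21*o^2 - 45*o) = (o + 3)*(o + 4)*(o^3 - 2*o^2 - 15*o) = (o - 5)*(o + 3)*(o + 4)*(o^2 + 3*o) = (o - 5)*(o + 3)^2*(o + 4)*(o)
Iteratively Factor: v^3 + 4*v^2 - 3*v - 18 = (v + 3)*(v^2 + v - 6) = (v - 2)*(v + 3)*(v + 3)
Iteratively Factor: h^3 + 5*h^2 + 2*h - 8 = (h + 2)*(h^2 + 3*h - 4) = (h - 1)*(h + 2)*(h + 4)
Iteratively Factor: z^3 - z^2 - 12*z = (z - 4)*(z^2 + 3*z) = (z - 4)*(z + 3)*(z)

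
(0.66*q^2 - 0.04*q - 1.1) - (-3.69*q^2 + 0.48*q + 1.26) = 4.35*q^2 - 0.52*q - 2.36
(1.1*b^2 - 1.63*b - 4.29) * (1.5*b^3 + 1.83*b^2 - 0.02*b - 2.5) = 1.65*b^5 - 0.431999999999999*b^4 - 9.4399*b^3 - 10.5681*b^2 + 4.1608*b + 10.725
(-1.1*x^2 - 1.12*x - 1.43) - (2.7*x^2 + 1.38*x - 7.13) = -3.8*x^2 - 2.5*x + 5.7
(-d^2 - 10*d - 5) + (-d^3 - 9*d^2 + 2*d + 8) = -d^3 - 10*d^2 - 8*d + 3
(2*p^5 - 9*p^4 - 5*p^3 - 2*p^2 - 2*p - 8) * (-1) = -2*p^5 + 9*p^4 + 5*p^3 + 2*p^2 + 2*p + 8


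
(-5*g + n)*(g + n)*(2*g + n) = -10*g^3 - 13*g^2*n - 2*g*n^2 + n^3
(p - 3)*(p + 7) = p^2 + 4*p - 21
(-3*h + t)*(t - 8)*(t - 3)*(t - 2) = -3*h*t^3 + 39*h*t^2 - 138*h*t + 144*h + t^4 - 13*t^3 + 46*t^2 - 48*t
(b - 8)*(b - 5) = b^2 - 13*b + 40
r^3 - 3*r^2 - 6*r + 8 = (r - 4)*(r - 1)*(r + 2)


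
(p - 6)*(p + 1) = p^2 - 5*p - 6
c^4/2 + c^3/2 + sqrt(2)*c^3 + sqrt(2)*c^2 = c^2*(c/2 + 1/2)*(c + 2*sqrt(2))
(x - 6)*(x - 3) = x^2 - 9*x + 18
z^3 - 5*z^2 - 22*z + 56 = (z - 7)*(z - 2)*(z + 4)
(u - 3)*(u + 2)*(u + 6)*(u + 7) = u^4 + 12*u^3 + 23*u^2 - 120*u - 252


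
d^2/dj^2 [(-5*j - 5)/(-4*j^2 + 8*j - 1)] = 40*((1 - 3*j)*(4*j^2 - 8*j + 1) + 16*(j - 1)^2*(j + 1))/(4*j^2 - 8*j + 1)^3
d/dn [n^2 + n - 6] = 2*n + 1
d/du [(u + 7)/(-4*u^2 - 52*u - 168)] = 1/(4*(u^2 + 12*u + 36))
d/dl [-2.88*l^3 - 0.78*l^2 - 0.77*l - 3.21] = -8.64*l^2 - 1.56*l - 0.77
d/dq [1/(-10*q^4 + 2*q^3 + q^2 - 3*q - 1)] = (40*q^3 - 6*q^2 - 2*q + 3)/(10*q^4 - 2*q^3 - q^2 + 3*q + 1)^2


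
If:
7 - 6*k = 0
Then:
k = 7/6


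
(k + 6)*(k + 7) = k^2 + 13*k + 42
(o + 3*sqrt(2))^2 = o^2 + 6*sqrt(2)*o + 18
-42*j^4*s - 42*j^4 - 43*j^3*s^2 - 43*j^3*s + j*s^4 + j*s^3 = (-7*j + s)*(j + s)*(6*j + s)*(j*s + j)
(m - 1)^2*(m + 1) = m^3 - m^2 - m + 1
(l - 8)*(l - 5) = l^2 - 13*l + 40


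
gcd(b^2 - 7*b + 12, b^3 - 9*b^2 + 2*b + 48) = b - 3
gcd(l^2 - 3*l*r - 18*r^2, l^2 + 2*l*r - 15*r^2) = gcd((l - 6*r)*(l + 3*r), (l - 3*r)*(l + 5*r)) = 1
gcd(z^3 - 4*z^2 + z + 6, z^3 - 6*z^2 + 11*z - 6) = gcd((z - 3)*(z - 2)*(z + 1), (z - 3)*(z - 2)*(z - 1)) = z^2 - 5*z + 6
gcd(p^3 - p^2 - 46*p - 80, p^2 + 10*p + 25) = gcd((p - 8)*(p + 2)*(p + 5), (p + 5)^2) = p + 5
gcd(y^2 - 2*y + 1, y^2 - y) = y - 1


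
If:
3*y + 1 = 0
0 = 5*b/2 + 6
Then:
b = -12/5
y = -1/3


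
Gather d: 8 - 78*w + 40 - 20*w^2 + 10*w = -20*w^2 - 68*w + 48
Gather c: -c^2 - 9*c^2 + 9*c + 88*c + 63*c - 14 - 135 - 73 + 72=-10*c^2 + 160*c - 150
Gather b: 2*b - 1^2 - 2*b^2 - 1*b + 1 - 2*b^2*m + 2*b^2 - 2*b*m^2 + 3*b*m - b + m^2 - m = -2*b^2*m + b*(-2*m^2 + 3*m) + m^2 - m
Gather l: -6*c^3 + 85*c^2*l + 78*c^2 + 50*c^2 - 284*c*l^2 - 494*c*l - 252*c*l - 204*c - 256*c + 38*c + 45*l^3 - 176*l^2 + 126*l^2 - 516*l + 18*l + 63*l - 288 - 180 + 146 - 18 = -6*c^3 + 128*c^2 - 422*c + 45*l^3 + l^2*(-284*c - 50) + l*(85*c^2 - 746*c - 435) - 340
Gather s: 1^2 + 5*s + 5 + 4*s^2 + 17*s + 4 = 4*s^2 + 22*s + 10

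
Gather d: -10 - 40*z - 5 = -40*z - 15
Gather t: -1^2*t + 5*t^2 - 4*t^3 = -4*t^3 + 5*t^2 - t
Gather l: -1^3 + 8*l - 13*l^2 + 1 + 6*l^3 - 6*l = 6*l^3 - 13*l^2 + 2*l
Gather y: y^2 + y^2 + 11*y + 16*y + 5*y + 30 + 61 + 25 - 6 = 2*y^2 + 32*y + 110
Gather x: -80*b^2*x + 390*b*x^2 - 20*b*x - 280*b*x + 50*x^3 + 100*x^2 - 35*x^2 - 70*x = 50*x^3 + x^2*(390*b + 65) + x*(-80*b^2 - 300*b - 70)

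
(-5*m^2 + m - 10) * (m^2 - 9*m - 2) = -5*m^4 + 46*m^3 - 9*m^2 + 88*m + 20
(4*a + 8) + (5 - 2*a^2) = -2*a^2 + 4*a + 13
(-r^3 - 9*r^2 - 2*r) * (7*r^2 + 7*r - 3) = -7*r^5 - 70*r^4 - 74*r^3 + 13*r^2 + 6*r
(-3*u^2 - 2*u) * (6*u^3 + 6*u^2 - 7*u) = -18*u^5 - 30*u^4 + 9*u^3 + 14*u^2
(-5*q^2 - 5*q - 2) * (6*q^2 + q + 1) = -30*q^4 - 35*q^3 - 22*q^2 - 7*q - 2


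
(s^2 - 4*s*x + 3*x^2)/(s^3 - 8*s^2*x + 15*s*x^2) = (-s + x)/(s*(-s + 5*x))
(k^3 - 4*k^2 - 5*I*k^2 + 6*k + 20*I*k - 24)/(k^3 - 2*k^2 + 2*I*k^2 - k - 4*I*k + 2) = (k^2 + k*(-4 - 6*I) + 24*I)/(k^2 + k*(-2 + I) - 2*I)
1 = 1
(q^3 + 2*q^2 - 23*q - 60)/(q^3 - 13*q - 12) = (q^2 - q - 20)/(q^2 - 3*q - 4)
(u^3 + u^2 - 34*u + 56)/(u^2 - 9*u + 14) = (u^2 + 3*u - 28)/(u - 7)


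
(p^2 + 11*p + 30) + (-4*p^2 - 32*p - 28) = -3*p^2 - 21*p + 2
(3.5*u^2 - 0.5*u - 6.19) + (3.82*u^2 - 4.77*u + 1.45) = 7.32*u^2 - 5.27*u - 4.74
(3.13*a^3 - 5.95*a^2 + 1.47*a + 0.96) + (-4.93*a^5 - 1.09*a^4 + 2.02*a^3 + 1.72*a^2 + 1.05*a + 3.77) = -4.93*a^5 - 1.09*a^4 + 5.15*a^3 - 4.23*a^2 + 2.52*a + 4.73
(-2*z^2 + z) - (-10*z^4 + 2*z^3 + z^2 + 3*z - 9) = 10*z^4 - 2*z^3 - 3*z^2 - 2*z + 9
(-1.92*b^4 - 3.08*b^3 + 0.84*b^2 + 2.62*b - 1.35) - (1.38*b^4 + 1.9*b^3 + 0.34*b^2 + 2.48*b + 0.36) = -3.3*b^4 - 4.98*b^3 + 0.5*b^2 + 0.14*b - 1.71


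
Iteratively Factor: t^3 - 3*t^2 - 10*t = (t - 5)*(t^2 + 2*t) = t*(t - 5)*(t + 2)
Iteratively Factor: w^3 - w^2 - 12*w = (w + 3)*(w^2 - 4*w) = w*(w + 3)*(w - 4)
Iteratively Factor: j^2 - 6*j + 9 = (j - 3)*(j - 3)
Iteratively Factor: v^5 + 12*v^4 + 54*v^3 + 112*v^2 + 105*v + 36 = (v + 1)*(v^4 + 11*v^3 + 43*v^2 + 69*v + 36) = (v + 1)*(v + 3)*(v^3 + 8*v^2 + 19*v + 12) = (v + 1)^2*(v + 3)*(v^2 + 7*v + 12) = (v + 1)^2*(v + 3)*(v + 4)*(v + 3)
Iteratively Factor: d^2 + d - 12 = (d - 3)*(d + 4)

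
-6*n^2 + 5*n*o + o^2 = (-n + o)*(6*n + o)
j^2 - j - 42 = (j - 7)*(j + 6)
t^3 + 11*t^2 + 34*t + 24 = (t + 1)*(t + 4)*(t + 6)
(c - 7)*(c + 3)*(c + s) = c^3 + c^2*s - 4*c^2 - 4*c*s - 21*c - 21*s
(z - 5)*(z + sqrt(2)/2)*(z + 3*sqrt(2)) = z^3 - 5*z^2 + 7*sqrt(2)*z^2/2 - 35*sqrt(2)*z/2 + 3*z - 15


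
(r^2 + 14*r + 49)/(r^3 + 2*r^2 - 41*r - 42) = (r + 7)/(r^2 - 5*r - 6)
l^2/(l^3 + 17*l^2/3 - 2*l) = 3*l/(3*l^2 + 17*l - 6)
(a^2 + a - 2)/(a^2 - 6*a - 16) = (a - 1)/(a - 8)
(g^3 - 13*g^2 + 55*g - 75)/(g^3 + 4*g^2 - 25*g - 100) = (g^2 - 8*g + 15)/(g^2 + 9*g + 20)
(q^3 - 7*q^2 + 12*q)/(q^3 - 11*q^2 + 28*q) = (q - 3)/(q - 7)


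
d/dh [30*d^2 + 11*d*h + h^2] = 11*d + 2*h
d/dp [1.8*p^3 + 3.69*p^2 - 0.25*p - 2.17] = 5.4*p^2 + 7.38*p - 0.25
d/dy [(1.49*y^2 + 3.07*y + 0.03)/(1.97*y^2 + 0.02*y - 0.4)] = (-6.0181*y^2 - 1.3102*y - 1.2286)/(3.8809*y^4 + 0.0788*y^3 - 1.5756*y^2 - 0.016*y + 0.16)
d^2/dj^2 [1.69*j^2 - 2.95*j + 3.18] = 3.38000000000000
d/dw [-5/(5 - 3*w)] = -15/(3*w - 5)^2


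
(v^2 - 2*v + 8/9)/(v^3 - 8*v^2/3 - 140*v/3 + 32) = (v - 4/3)/(v^2 - 2*v - 48)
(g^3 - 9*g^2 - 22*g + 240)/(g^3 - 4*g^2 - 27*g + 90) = (g - 8)/(g - 3)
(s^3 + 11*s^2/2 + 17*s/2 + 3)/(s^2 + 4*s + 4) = (2*s^2 + 7*s + 3)/(2*(s + 2))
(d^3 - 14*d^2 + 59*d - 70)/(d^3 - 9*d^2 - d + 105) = (d - 2)/(d + 3)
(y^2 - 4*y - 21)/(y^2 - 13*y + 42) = (y + 3)/(y - 6)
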